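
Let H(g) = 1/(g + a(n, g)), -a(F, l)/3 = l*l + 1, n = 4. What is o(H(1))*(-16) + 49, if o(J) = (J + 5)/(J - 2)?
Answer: 923/11 ≈ 83.909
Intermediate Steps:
a(F, l) = -3 - 3*l**2 (a(F, l) = -3*(l*l + 1) = -3*(l**2 + 1) = -3*(1 + l**2) = -3 - 3*l**2)
H(g) = 1/(-3 + g - 3*g**2) (H(g) = 1/(g + (-3 - 3*g**2)) = 1/(-3 + g - 3*g**2))
o(J) = (5 + J)/(-2 + J)
o(H(1))*(-16) + 49 = ((5 - 1/(3 - 1*1 + 3*1**2))/(-2 - 1/(3 - 1*1 + 3*1**2)))*(-16) + 49 = ((5 - 1/(3 - 1 + 3*1))/(-2 - 1/(3 - 1 + 3*1)))*(-16) + 49 = ((5 - 1/(3 - 1 + 3))/(-2 - 1/(3 - 1 + 3)))*(-16) + 49 = ((5 - 1/5)/(-2 - 1/5))*(-16) + 49 = ((24/5)/(-11/5))*(-16) + 49 = -5/11*24/5*(-16) + 49 = -24/11*(-16) + 49 = 384/11 + 49 = 923/11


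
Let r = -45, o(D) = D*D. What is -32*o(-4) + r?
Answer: -557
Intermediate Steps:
o(D) = D²
-32*o(-4) + r = -32*(-4)² - 45 = -32*16 - 45 = -512 - 45 = -557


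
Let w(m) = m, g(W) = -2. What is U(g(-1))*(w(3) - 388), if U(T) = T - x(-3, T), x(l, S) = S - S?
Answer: 770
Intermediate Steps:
x(l, S) = 0
U(T) = T (U(T) = T - 1*0 = T + 0 = T)
U(g(-1))*(w(3) - 388) = -2*(3 - 388) = -2*(-385) = 770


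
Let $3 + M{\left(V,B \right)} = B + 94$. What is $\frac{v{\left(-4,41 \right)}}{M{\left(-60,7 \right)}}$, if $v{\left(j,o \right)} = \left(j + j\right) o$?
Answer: $- \frac{164}{49} \approx -3.3469$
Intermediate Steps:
$v{\left(j,o \right)} = 2 j o$
$M{\left(V,B \right)} = 91 + B$ ($M{\left(V,B \right)} = -3 + \left(B + 94\right) = -3 + \left(94 + B\right) = 91 + B$)
$\frac{v{\left(-4,41 \right)}}{M{\left(-60,7 \right)}} = \frac{2 \left(-4\right) 41}{91 + 7} = - \frac{328}{98} = \left(-328\right) \frac{1}{98} = - \frac{164}{49}$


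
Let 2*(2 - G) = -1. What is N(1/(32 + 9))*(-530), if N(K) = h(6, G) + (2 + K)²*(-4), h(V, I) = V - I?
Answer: 11486425/1681 ≈ 6833.1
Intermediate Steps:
G = 5/2 (G = 2 - ½*(-1) = 2 + ½ = 5/2 ≈ 2.5000)
N(K) = 7/2 - 4*(2 + K)² (N(K) = (6 - 1*5/2) + (2 + K)²*(-4) = (6 - 5/2) - 4*(2 + K)² = 7/2 - 4*(2 + K)²)
N(1/(32 + 9))*(-530) = (7/2 - 4*(2 + 1/(32 + 9))²)*(-530) = (7/2 - 4*(2 + 1/41)²)*(-530) = (7/2 - 4*(83/41)²)*(-530) = (7/2 - 4*6889/1681)*(-530) = (7/2 - 27556/1681)*(-530) = -43345/3362*(-530) = 11486425/1681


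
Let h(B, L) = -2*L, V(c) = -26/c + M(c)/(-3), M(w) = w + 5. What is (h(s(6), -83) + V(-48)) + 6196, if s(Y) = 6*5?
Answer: 51015/8 ≈ 6376.9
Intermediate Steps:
M(w) = 5 + w
V(c) = -5/3 - 26/c - c/3 (V(c) = -26/c + (5 + c)/(-3) = -26/c + (5 + c)*(-⅓) = -26/c + (-5/3 - c/3) = -5/3 - 26/c - c/3)
s(Y) = 30
(h(s(6), -83) + V(-48)) + 6196 = (-2*(-83) + (⅓)*(-78 - 48*(-5 - 1*(-48)))/(-48)) + 6196 = (166 + (⅓)*(-1/48)*(-78 - 48*(-5 + 48))) + 6196 = (166 + (⅓)*(-1/48)*(-78 - 48*43)) + 6196 = (166 + (⅓)*(-1/48)*(-78 - 2064)) + 6196 = (166 + (⅓)*(-1/48)*(-2142)) + 6196 = (166 + 119/8) + 6196 = 1447/8 + 6196 = 51015/8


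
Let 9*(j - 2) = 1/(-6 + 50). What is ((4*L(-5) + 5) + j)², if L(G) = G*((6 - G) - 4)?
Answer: 2773812889/156816 ≈ 17688.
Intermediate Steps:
L(G) = G*(2 - G)
j = 793/396 (j = 2 + 1/(9*(-6 + 50)) = 2 + (⅑)/44 = 2 + (⅑)*(1/44) = 2 + 1/396 = 793/396 ≈ 2.0025)
((4*L(-5) + 5) + j)² = ((4*(-5*(2 - 1*(-5))) + 5) + 793/396)² = ((4*(-5*(2 + 5)) + 5) + 793/396)² = ((4*(-5*7) + 5) + 793/396)² = ((4*(-35) + 5) + 793/396)² = ((-140 + 5) + 793/396)² = (-135 + 793/396)² = (-52667/396)² = 2773812889/156816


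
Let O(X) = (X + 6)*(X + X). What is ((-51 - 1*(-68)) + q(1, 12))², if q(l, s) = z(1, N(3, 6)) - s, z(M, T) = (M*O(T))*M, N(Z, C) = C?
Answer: 22201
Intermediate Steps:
O(X) = 2*X*(6 + X) (O(X) = (6 + X)*(2*X) = 2*X*(6 + X))
z(M, T) = 2*T*M²*(6 + T) (z(M, T) = (M*(2*T*(6 + T)))*M = (2*M*T*(6 + T))*M = 2*T*M²*(6 + T))
q(l, s) = 144 - s (q(l, s) = 2*6*1²*(6 + 6) - s = 2*6*1*12 - s = 144 - s)
((-51 - 1*(-68)) + q(1, 12))² = ((-51 - 1*(-68)) + (144 - 1*12))² = ((-51 + 68) + (144 - 12))² = (17 + 132)² = 149² = 22201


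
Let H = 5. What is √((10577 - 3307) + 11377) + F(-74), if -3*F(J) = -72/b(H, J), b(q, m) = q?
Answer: 24/5 + √18647 ≈ 141.35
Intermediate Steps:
F(J) = 24/5 (F(J) = -(-24)/5 = -⅓*(-72/5) = 24/5)
√((10577 - 3307) + 11377) + F(-74) = √((10577 - 3307) + 11377) + 24/5 = √(7270 + 11377) + 24/5 = √18647 + 24/5 = 24/5 + √18647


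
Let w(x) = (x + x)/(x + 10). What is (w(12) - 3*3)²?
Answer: 7569/121 ≈ 62.554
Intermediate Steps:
w(x) = 2*x/(10 + x) (w(x) = (2*x)/(10 + x) = 2*x/(10 + x))
(w(12) - 3*3)² = (2*12/(10 + 12) - 3*3)² = (2*12/22 - 9)² = (2*12*(1/22) - 9)² = (12/11 - 9)² = (-87/11)² = 7569/121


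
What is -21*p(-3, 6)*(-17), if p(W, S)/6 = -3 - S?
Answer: -19278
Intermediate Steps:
p(W, S) = -18 - 6*S (p(W, S) = 6*(-3 - S) = -18 - 6*S)
-21*p(-3, 6)*(-17) = -21*(-18 - 6*6)*(-17) = -21*(-18 - 36)*(-17) = -21*(-54)*(-17) = 1134*(-17) = -19278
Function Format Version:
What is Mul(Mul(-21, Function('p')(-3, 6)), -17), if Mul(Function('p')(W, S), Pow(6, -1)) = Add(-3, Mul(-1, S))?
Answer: -19278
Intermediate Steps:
Function('p')(W, S) = Add(-18, Mul(-6, S)) (Function('p')(W, S) = Mul(6, Add(-3, Mul(-1, S))) = Add(-18, Mul(-6, S)))
Mul(Mul(-21, Function('p')(-3, 6)), -17) = Mul(Mul(-21, Add(-18, Mul(-6, 6))), -17) = Mul(Mul(-21, Add(-18, -36)), -17) = Mul(Mul(-21, -54), -17) = Mul(1134, -17) = -19278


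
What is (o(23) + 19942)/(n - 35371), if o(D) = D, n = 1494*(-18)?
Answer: -19965/62263 ≈ -0.32066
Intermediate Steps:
n = -26892
(o(23) + 19942)/(n - 35371) = (23 + 19942)/(-26892 - 35371) = 19965/(-62263) = 19965*(-1/62263) = -19965/62263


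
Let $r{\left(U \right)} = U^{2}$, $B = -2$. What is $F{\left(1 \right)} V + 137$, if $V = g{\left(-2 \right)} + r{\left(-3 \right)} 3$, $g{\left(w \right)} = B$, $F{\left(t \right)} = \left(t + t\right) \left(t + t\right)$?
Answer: $237$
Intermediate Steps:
$F{\left(t \right)} = 4 t^{2}$ ($F{\left(t \right)} = 2 t 2 t = 4 t^{2}$)
$g{\left(w \right)} = -2$
$V = 25$ ($V = -2 + \left(-3\right)^{2} \cdot 3 = -2 + 9 \cdot 3 = -2 + 27 = 25$)
$F{\left(1 \right)} V + 137 = 4 \cdot 1^{2} \cdot 25 + 137 = 4 \cdot 1 \cdot 25 + 137 = 4 \cdot 25 + 137 = 100 + 137 = 237$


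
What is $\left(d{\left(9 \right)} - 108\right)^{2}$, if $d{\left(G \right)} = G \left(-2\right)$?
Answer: $15876$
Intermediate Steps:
$d{\left(G \right)} = - 2 G$
$\left(d{\left(9 \right)} - 108\right)^{2} = \left(\left(-2\right) 9 - 108\right)^{2} = \left(-18 - 108\right)^{2} = \left(-126\right)^{2} = 15876$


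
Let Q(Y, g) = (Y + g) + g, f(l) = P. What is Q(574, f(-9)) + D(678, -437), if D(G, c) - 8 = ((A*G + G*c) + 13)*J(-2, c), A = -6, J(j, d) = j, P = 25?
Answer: 601314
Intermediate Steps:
f(l) = 25
Q(Y, g) = Y + 2*g
D(G, c) = -18 + 12*G - 2*G*c (D(G, c) = 8 + ((-6*G + G*c) + 13)*(-2) = 8 + (13 - 6*G + G*c)*(-2) = 8 + (-26 + 12*G - 2*G*c) = -18 + 12*G - 2*G*c)
Q(574, f(-9)) + D(678, -437) = (574 + 2*25) + (-18 + 12*678 - 2*678*(-437)) = (574 + 50) + (-18 + 8136 + 592572) = 624 + 600690 = 601314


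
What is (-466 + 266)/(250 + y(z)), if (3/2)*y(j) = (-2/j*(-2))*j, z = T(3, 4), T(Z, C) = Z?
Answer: -300/379 ≈ -0.79156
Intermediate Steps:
z = 3
y(j) = 8/3 (y(j) = 2*((-2/j*(-2))*j)/3 = 2*((4/j)*j)/3 = (⅔)*4 = 8/3)
(-466 + 266)/(250 + y(z)) = (-466 + 266)/(250 + 8/3) = -200/758/3 = -200*3/758 = -300/379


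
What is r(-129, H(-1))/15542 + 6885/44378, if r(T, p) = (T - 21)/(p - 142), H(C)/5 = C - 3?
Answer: 722572385/4655629413 ≈ 0.15520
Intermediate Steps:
H(C) = -15 + 5*C (H(C) = 5*(C - 3) = 5*(-3 + C) = -15 + 5*C)
r(T, p) = (-21 + T)/(-142 + p)
r(-129, H(-1))/15542 + 6885/44378 = ((-21 - 129)/(-142 + (-15 + 5*(-1))))/15542 + 6885/44378 = (-150/(-142 + (-15 - 5)))*(1/15542) + 6885*(1/44378) = (-150/(-142 - 20))*(1/15542) + 6885/44378 = (-150/(-162))*(1/15542) + 6885/44378 = -1/162*(-150)*(1/15542) + 6885/44378 = (25/27)*(1/15542) + 6885/44378 = 25/419634 + 6885/44378 = 722572385/4655629413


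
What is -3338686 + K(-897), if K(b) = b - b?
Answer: -3338686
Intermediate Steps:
K(b) = 0
-3338686 + K(-897) = -3338686 + 0 = -3338686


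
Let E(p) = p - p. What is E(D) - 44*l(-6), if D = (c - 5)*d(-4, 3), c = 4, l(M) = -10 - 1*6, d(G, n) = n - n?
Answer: 704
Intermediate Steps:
d(G, n) = 0
l(M) = -16 (l(M) = -10 - 6 = -16)
D = 0 (D = (4 - 5)*0 = -1*0 = 0)
E(p) = 0
E(D) - 44*l(-6) = 0 - 44*(-16) = 0 + 704 = 704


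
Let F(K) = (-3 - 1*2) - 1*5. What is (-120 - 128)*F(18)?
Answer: 2480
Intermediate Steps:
F(K) = -10 (F(K) = (-3 - 2) - 5 = -5 - 5 = -10)
(-120 - 128)*F(18) = (-120 - 128)*(-10) = -248*(-10) = 2480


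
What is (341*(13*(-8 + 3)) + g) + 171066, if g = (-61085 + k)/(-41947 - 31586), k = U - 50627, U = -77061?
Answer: 10949326006/73533 ≈ 1.4890e+5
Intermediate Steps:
k = -127688 (k = -77061 - 50627 = -127688)
g = 188773/73533 (g = (-61085 - 127688)/(-41947 - 31586) = -188773/(-73533) = -188773*(-1/73533) = 188773/73533 ≈ 2.5672)
(341*(13*(-8 + 3)) + g) + 171066 = (341*(13*(-8 + 3)) + 188773/73533) + 171066 = (341*(13*(-5)) + 188773/73533) + 171066 = (341*(-65) + 188773/73533) + 171066 = (-22165 + 188773/73533) + 171066 = -1629670172/73533 + 171066 = 10949326006/73533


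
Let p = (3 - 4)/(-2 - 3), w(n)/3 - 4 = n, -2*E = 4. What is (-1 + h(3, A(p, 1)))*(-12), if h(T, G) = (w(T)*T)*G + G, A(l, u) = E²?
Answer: -3060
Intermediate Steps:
E = -2 (E = -½*4 = -2)
w(n) = 12 + 3*n
p = ⅕ (p = -1/(-5) = -1*(-⅕) = ⅕ ≈ 0.20000)
A(l, u) = 4 (A(l, u) = (-2)² = 4)
h(T, G) = G + G*T*(12 + 3*T) (h(T, G) = ((12 + 3*T)*T)*G + G = (T*(12 + 3*T))*G + G = G*T*(12 + 3*T) + G = G + G*T*(12 + 3*T))
(-1 + h(3, A(p, 1)))*(-12) = (-1 + 4*(1 + 3*3*(4 + 3)))*(-12) = (-1 + 4*(1 + 3*3*7))*(-12) = (-1 + 4*(1 + 63))*(-12) = (-1 + 4*64)*(-12) = (-1 + 256)*(-12) = 255*(-12) = -3060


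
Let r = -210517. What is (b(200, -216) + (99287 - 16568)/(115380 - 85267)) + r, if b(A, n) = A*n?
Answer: -7640097302/30113 ≈ -2.5371e+5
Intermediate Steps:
(b(200, -216) + (99287 - 16568)/(115380 - 85267)) + r = (200*(-216) + (99287 - 16568)/(115380 - 85267)) - 210517 = (-43200 + 82719/30113) - 210517 = -1300798881/30113 - 210517 = -7640097302/30113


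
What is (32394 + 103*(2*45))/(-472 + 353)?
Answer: -5952/17 ≈ -350.12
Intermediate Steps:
(32394 + 103*(2*45))/(-472 + 353) = (32394 + 103*90)/(-119) = (32394 + 9270)*(-1/119) = 41664*(-1/119) = -5952/17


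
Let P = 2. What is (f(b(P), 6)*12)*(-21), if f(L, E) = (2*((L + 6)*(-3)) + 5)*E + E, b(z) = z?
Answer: 63504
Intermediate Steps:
f(L, E) = E + E*(-31 - 6*L) (f(L, E) = (2*((6 + L)*(-3)) + 5)*E + E = (2*(-18 - 3*L) + 5)*E + E = ((-36 - 6*L) + 5)*E + E = (-31 - 6*L)*E + E = E*(-31 - 6*L) + E = E + E*(-31 - 6*L))
(f(b(P), 6)*12)*(-21) = (-6*6*(5 + 2)*12)*(-21) = (-6*6*7*12)*(-21) = -252*12*(-21) = -3024*(-21) = 63504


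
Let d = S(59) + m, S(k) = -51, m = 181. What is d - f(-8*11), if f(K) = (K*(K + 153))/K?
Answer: 65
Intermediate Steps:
d = 130 (d = -51 + 181 = 130)
f(K) = 153 + K (f(K) = (K*(153 + K))/K = 153 + K)
d - f(-8*11) = 130 - (153 - 8*11) = 130 - (153 - 88) = 130 - 1*65 = 130 - 65 = 65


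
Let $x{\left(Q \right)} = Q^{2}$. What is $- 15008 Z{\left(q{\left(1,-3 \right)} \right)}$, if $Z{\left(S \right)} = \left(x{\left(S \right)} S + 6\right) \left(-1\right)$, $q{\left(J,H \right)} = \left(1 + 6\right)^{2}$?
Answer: $1765766240$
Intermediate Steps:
$q{\left(J,H \right)} = 49$ ($q{\left(J,H \right)} = 7^{2} = 49$)
$Z{\left(S \right)} = -6 - S^{3}$ ($Z{\left(S \right)} = \left(S^{2} S + 6\right) \left(-1\right) = \left(S^{3} + 6\right) \left(-1\right) = \left(6 + S^{3}\right) \left(-1\right) = -6 - S^{3}$)
$- 15008 Z{\left(q{\left(1,-3 \right)} \right)} = - 15008 \left(-6 - 49^{3}\right) = - 15008 \left(-6 - 117649\right) = \left(-15008\right) \left(-117655\right) = 1765766240$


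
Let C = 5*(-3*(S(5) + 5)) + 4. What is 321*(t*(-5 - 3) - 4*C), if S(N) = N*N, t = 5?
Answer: 559824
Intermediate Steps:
S(N) = N²
C = -446 (C = 5*(-3*(5² + 5)) + 4 = 5*(-3*(25 + 5)) + 4 = 5*(-3*30) + 4 = 5*(-90) + 4 = -450 + 4 = -446)
321*(t*(-5 - 3) - 4*C) = 321*(5*(-5 - 3) - 4*(-446)) = 321*(5*(-8) + 1784) = 321*(-40 + 1784) = 321*1744 = 559824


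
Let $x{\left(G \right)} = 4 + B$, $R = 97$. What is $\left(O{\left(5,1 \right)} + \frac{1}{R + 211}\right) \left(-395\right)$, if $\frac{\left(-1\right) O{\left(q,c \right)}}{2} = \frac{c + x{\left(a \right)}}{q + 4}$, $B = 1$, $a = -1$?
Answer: $\frac{485455}{924} \approx 525.38$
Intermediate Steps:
$x{\left(G \right)} = 5$ ($x{\left(G \right)} = 4 + 1 = 5$)
$O{\left(q,c \right)} = - \frac{2 \left(5 + c\right)}{4 + q}$ ($O{\left(q,c \right)} = - 2 \frac{c + 5}{q + 4} = - 2 \frac{5 + c}{4 + q} = - \frac{2 \left(5 + c\right)}{4 + q}$)
$\left(O{\left(5,1 \right)} + \frac{1}{R + 211}\right) \left(-395\right) = \left(\frac{2 \left(-5 - 1\right)}{4 + 5} + \frac{1}{97 + 211}\right) \left(-395\right) = \left(\frac{2 \left(-5 - 1\right)}{9} + \frac{1}{308}\right) \left(-395\right) = \left(2 \cdot \frac{1}{9} \left(-6\right) + \frac{1}{308}\right) \left(-395\right) = \left(- \frac{4}{3} + \frac{1}{308}\right) \left(-395\right) = \left(- \frac{1229}{924}\right) \left(-395\right) = \frac{485455}{924}$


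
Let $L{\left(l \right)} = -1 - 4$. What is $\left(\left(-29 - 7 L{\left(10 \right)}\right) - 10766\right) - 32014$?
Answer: $-42774$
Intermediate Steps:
$L{\left(l \right)} = -5$
$\left(\left(-29 - 7 L{\left(10 \right)}\right) - 10766\right) - 32014 = \left(\left(-29 - -35\right) - 10766\right) - 32014 = \left(\left(-29 + 35\right) - 10766\right) - 32014 = \left(6 - 10766\right) - 32014 = -10760 - 32014 = -42774$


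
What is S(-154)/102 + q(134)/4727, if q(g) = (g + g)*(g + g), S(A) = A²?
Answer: 59715790/241077 ≈ 247.70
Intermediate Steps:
q(g) = 4*g² (q(g) = (2*g)*(2*g) = 4*g²)
S(-154)/102 + q(134)/4727 = (-154)²/102 + (4*134²)/4727 = 23716*(1/102) + (4*17956)*(1/4727) = 11858/51 + 71824*(1/4727) = 11858/51 + 71824/4727 = 59715790/241077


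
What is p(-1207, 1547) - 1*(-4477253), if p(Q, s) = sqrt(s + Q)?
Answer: 4477253 + 2*sqrt(85) ≈ 4.4773e+6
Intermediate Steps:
p(Q, s) = sqrt(Q + s)
p(-1207, 1547) - 1*(-4477253) = sqrt(-1207 + 1547) - 1*(-4477253) = sqrt(340) + 4477253 = 2*sqrt(85) + 4477253 = 4477253 + 2*sqrt(85)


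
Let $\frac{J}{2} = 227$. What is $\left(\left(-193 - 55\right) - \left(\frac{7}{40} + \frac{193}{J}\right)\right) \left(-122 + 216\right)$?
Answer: $- \frac{106092583}{4540} \approx -23368.0$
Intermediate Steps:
$J = 454$ ($J = 2 \cdot 227 = 454$)
$\left(\left(-193 - 55\right) - \left(\frac{7}{40} + \frac{193}{J}\right)\right) \left(-122 + 216\right) = \left(\left(-193 - 55\right) - \left(\frac{7}{40} + \frac{193}{454}\right)\right) \left(-122 + 216\right) = \left(\left(-193 - 55\right) - \frac{5449}{9080}\right) 94 = \left(-248 - \frac{5449}{9080}\right) 94 = \left(- \frac{2257289}{9080}\right) 94 = - \frac{106092583}{4540}$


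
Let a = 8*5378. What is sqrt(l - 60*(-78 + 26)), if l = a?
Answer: 8*sqrt(721) ≈ 214.81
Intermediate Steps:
a = 43024
l = 43024
sqrt(l - 60*(-78 + 26)) = sqrt(43024 - 60*(-78 + 26)) = sqrt(43024 - 60*(-52)) = sqrt(43024 + 3120) = sqrt(46144) = 8*sqrt(721)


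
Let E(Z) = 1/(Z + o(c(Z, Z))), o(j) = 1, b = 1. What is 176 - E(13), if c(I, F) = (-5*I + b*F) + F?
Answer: 2463/14 ≈ 175.93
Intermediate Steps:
c(I, F) = -5*I + 2*F (c(I, F) = (-5*I + 1*F) + F = (-5*I + F) + F = (F - 5*I) + F = -5*I + 2*F)
E(Z) = 1/(1 + Z) (E(Z) = 1/(Z + 1) = 1/(1 + Z))
176 - E(13) = 176 - 1/(1 + 13) = 176 - 1/14 = 2463/14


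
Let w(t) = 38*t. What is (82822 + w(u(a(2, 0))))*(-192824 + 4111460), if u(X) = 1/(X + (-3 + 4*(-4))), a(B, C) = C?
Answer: 324541433520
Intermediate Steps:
u(X) = 1/(-19 + X) (u(X) = 1/(X + (-3 - 16)) = 1/(X - 19) = 1/(-19 + X))
(82822 + w(u(a(2, 0))))*(-192824 + 4111460) = (82822 + 38/(-19 + 0))*(-192824 + 4111460) = (82822 + 38/(-19))*3918636 = (82822 + 38*(-1/19))*3918636 = (82822 - 2)*3918636 = 82820*3918636 = 324541433520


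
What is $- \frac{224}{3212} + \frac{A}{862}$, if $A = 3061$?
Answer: $\frac{2409711}{692186} \approx 3.4813$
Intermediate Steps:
$- \frac{224}{3212} + \frac{A}{862} = - \frac{224}{3212} + \frac{3061}{862} = \left(-224\right) \frac{1}{3212} + 3061 \cdot \frac{1}{862} = - \frac{56}{803} + \frac{3061}{862} = \frac{2409711}{692186}$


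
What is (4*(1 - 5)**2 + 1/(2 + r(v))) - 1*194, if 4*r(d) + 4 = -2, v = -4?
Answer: -128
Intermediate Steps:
r(d) = -3/2 (r(d) = -1 + (1/4)*(-2) = -1 - 1/2 = -3/2)
(4*(1 - 5)**2 + 1/(2 + r(v))) - 1*194 = (4*(1 - 5)**2 + 1/(2 - 3/2)) - 1*194 = (4*(-4)**2 + 1/(1/2)) - 194 = (4*16 + 2) - 194 = (64 + 2) - 194 = 66 - 194 = -128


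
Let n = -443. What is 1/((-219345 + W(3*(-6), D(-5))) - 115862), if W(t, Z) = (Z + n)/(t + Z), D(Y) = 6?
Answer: -12/4022047 ≈ -2.9836e-6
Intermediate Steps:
W(t, Z) = (-443 + Z)/(Z + t) (W(t, Z) = (Z - 443)/(t + Z) = (-443 + Z)/(Z + t))
1/((-219345 + W(3*(-6), D(-5))) - 115862) = 1/((-219345 + (-443 + 6)/(6 + 3*(-6))) - 115862) = 1/((-219345 - 437/(6 - 18)) - 115862) = 1/((-219345 - 437/(-12)) - 115862) = 1/((-219345 - 1/12*(-437)) - 115862) = 1/((-219345 + 437/12) - 115862) = 1/(-2631703/12 - 115862) = 1/(-4022047/12) = -12/4022047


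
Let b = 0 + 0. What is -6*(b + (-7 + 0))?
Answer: 42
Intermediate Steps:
b = 0
-6*(b + (-7 + 0)) = -6*(0 + (-7 + 0)) = -6*(0 - 7) = -6*(-7) = 42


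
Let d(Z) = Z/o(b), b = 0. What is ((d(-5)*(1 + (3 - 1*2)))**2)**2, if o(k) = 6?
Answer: 625/81 ≈ 7.7160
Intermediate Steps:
d(Z) = Z/6
((d(-5)*(1 + (3 - 1*2)))**2)**2 = ((((1/6)*(-5))*(1 + (3 - 1*2)))**2)**2 = ((-5*(1 + (3 - 2))/6)**2)**2 = ((-5*(1 + 1)/6)**2)**2 = ((-5/6*2)**2)**2 = ((-5/3)**2)**2 = (25/9)**2 = 625/81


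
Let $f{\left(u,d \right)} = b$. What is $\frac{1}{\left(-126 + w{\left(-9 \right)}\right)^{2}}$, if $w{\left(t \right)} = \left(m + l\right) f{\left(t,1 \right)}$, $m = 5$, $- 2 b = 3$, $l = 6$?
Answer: $\frac{4}{81225} \approx 4.9246 \cdot 10^{-5}$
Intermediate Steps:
$b = - \frac{3}{2}$ ($b = \left(- \frac{1}{2}\right) 3 = - \frac{3}{2} \approx -1.5$)
$f{\left(u,d \right)} = - \frac{3}{2}$
$w{\left(t \right)} = - \frac{33}{2}$ ($w{\left(t \right)} = \left(5 + 6\right) \left(- \frac{3}{2}\right) = 11 \left(- \frac{3}{2}\right) = - \frac{33}{2}$)
$\frac{1}{\left(-126 + w{\left(-9 \right)}\right)^{2}} = \frac{1}{\left(-126 - \frac{33}{2}\right)^{2}} = \frac{1}{\left(- \frac{285}{2}\right)^{2}} = \frac{1}{\frac{81225}{4}} = \frac{4}{81225}$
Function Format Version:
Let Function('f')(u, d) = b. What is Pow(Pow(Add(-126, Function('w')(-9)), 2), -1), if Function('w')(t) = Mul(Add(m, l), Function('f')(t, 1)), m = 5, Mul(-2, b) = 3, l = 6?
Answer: Rational(4, 81225) ≈ 4.9246e-5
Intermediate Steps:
b = Rational(-3, 2) (b = Mul(Rational(-1, 2), 3) = Rational(-3, 2) ≈ -1.5000)
Function('f')(u, d) = Rational(-3, 2)
Function('w')(t) = Rational(-33, 2) (Function('w')(t) = Mul(Add(5, 6), Rational(-3, 2)) = Mul(11, Rational(-3, 2)) = Rational(-33, 2))
Pow(Pow(Add(-126, Function('w')(-9)), 2), -1) = Pow(Pow(Add(-126, Rational(-33, 2)), 2), -1) = Pow(Pow(Rational(-285, 2), 2), -1) = Pow(Rational(81225, 4), -1) = Rational(4, 81225)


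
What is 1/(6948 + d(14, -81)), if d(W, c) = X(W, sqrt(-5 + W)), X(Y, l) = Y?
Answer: 1/6962 ≈ 0.00014364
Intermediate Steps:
d(W, c) = W
1/(6948 + d(14, -81)) = 1/(6948 + 14) = 1/6962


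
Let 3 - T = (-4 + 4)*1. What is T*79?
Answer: 237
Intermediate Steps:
T = 3 (T = 3 - (-4 + 4) = 3 - 0 = 3 - 1*0 = 3 + 0 = 3)
T*79 = 3*79 = 237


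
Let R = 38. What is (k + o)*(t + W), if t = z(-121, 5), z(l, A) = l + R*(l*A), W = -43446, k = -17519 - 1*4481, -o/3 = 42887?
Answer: 10027544177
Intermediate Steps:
o = -128661 (o = -3*42887 = -128661)
k = -22000 (k = -17519 - 4481 = -22000)
z(l, A) = l + 38*A*l (z(l, A) = l + 38*(l*A) = l + 38*(A*l) = l + 38*A*l)
t = -23111 (t = -121*(1 + 38*5) = -121*(1 + 190) = -121*191 = -23111)
(k + o)*(t + W) = (-22000 - 128661)*(-23111 - 43446) = -150661*(-66557) = 10027544177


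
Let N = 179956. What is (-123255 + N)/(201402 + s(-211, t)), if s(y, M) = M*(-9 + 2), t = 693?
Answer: 56701/196551 ≈ 0.28848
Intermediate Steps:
s(y, M) = -7*M (s(y, M) = M*(-7) = -7*M)
(-123255 + N)/(201402 + s(-211, t)) = (-123255 + 179956)/(201402 - 7*693) = 56701/(201402 - 4851) = 56701/196551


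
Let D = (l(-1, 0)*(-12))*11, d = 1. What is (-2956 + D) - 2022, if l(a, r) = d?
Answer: -5110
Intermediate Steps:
l(a, r) = 1
D = -132 (D = (1*(-12))*11 = -12*11 = -132)
(-2956 + D) - 2022 = (-2956 - 132) - 2022 = -3088 - 2022 = -5110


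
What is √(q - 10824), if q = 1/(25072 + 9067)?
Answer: I*√12615061544365/34139 ≈ 104.04*I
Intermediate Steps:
q = 1/34139 ≈ 2.9292e-5
√(q - 10824) = √(1/34139 - 10824) = √(-369520535/34139) = I*√12615061544365/34139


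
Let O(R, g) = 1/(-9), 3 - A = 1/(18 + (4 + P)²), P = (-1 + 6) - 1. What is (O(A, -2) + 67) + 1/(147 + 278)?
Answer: 255859/3825 ≈ 66.891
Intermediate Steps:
P = 4 (P = 5 - 1 = 4)
A = 245/82 (A = 3 - 1/(18 + (4 + 4)²) = 3 - 1/(18 + 8²) = 3 - 1/(18 + 64) = 3 - 1/82 = 245/82 ≈ 2.9878)
O(R, g) = -⅑
(O(A, -2) + 67) + 1/(147 + 278) = (-⅑ + 67) + 1/(147 + 278) = 602/9 + 1/425 = 255859/3825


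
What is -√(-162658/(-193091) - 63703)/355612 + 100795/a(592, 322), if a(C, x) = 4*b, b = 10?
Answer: 20159/8 - I*√2375079798306665/68665476692 ≈ 2519.9 - 0.00070974*I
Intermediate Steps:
a(C, x) = 40 (a(C, x) = 4*10 = 40)
-√(-162658/(-193091) - 63703)/355612 + 100795/a(592, 322) = -√(-162658/(-193091) - 63703)/355612 + 100795/40 = -√(-162658*(-1/193091) - 63703)*(1/355612) + 100795*(1/40) = -√(162658/193091 - 63703)*(1/355612) + 20159/8 = -√(-12300313315/193091)*(1/355612) + 20159/8 = -I*√2375079798306665/193091*(1/355612) + 20159/8 = -I*√2375079798306665/68665476692 + 20159/8 = 20159/8 - I*√2375079798306665/68665476692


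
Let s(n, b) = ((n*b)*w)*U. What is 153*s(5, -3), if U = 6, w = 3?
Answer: -41310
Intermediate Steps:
s(n, b) = 18*b*n (s(n, b) = ((n*b)*3)*6 = ((b*n)*3)*6 = (3*b*n)*6 = 18*b*n)
153*s(5, -3) = 153*(18*(-3)*5) = 153*(-270) = -41310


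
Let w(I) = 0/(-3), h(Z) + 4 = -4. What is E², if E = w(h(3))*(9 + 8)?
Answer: 0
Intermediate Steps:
h(Z) = -8 (h(Z) = -4 - 4 = -8)
w(I) = 0 (w(I) = 0*(-⅓) = 0)
E = 0 (E = 0*(9 + 8) = 0*17 = 0)
E² = 0² = 0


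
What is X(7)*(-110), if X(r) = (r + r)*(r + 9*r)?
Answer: -107800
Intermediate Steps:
X(r) = 20*r**2 (X(r) = (2*r)*(10*r) = 20*r**2)
X(7)*(-110) = (20*7**2)*(-110) = (20*49)*(-110) = 980*(-110) = -107800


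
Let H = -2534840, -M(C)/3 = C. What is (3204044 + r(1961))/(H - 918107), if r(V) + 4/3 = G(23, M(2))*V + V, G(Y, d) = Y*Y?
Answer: -12730118/10358841 ≈ -1.2289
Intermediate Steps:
M(C) = -3*C
G(Y, d) = Y**2
r(V) = -4/3 + 530*V (r(V) = -4/3 + (23**2*V + V) = -4/3 + (529*V + V) = -4/3 + 530*V)
(3204044 + r(1961))/(H - 918107) = (3204044 + (-4/3 + 530*1961))/(-2534840 - 918107) = (3204044 + (-4/3 + 1039330))/(-3452947) = (3204044 + 3117986/3)*(-1/3452947) = (12730118/3)*(-1/3452947) = -12730118/10358841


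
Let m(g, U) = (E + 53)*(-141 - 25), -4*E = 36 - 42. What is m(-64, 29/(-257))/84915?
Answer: -9047/84915 ≈ -0.10654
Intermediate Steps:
E = 3/2 (E = -(36 - 42)/4 = -1/4*(-6) = 3/2 ≈ 1.5000)
m(g, U) = -9047 (m(g, U) = (3/2 + 53)*(-141 - 25) = (109/2)*(-166) = -9047)
m(-64, 29/(-257))/84915 = -9047/84915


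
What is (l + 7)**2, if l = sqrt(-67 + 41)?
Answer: (7 + I*sqrt(26))**2 ≈ 23.0 + 71.386*I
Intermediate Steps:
l = I*sqrt(26) (l = sqrt(-26) = I*sqrt(26) ≈ 5.099*I)
(l + 7)**2 = (I*sqrt(26) + 7)**2 = (7 + I*sqrt(26))**2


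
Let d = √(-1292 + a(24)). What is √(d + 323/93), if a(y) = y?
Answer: √(30039 + 17298*I*√317)/93 ≈ 4.4301 + 4.019*I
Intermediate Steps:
d = 2*I*√317 (d = √(-1292 + 24) = √(-1268) = 2*I*√317 ≈ 35.609*I)
√(d + 323/93) = √(2*I*√317 + 323/93) = √(323/93 + 2*I*√317)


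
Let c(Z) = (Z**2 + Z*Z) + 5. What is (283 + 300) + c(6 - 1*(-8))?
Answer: 980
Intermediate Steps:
c(Z) = 5 + 2*Z**2 (c(Z) = (Z**2 + Z**2) + 5 = 2*Z**2 + 5 = 5 + 2*Z**2)
(283 + 300) + c(6 - 1*(-8)) = (283 + 300) + (5 + 2*(6 - 1*(-8))**2) = 583 + (5 + 2*(6 + 8)**2) = 583 + (5 + 2*14**2) = 583 + (5 + 2*196) = 583 + (5 + 392) = 583 + 397 = 980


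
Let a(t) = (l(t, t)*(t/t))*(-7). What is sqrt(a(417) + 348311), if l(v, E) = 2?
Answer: sqrt(348297) ≈ 590.17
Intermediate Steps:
a(t) = -14 (a(t) = (2*(t/t))*(-7) = (2*1)*(-7) = 2*(-7) = -14)
sqrt(a(417) + 348311) = sqrt(-14 + 348311) = sqrt(348297)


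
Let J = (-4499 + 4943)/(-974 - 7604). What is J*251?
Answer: -55722/4289 ≈ -12.992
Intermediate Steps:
J = -222/4289 (J = 444/(-8578) = 444*(-1/8578) = -222/4289 ≈ -0.051760)
J*251 = -222/4289*251 = -55722/4289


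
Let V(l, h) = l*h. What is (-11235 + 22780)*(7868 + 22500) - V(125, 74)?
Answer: 350589310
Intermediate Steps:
V(l, h) = h*l
(-11235 + 22780)*(7868 + 22500) - V(125, 74) = (-11235 + 22780)*(7868 + 22500) - 74*125 = 11545*30368 - 1*9250 = 350598560 - 9250 = 350589310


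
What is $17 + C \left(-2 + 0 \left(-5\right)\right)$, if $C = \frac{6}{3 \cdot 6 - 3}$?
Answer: $\frac{81}{5} \approx 16.2$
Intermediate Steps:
$C = \frac{2}{5}$ ($C = \frac{6}{18 - 3} = \frac{6}{15} = 6 \cdot \frac{1}{15} = \frac{2}{5} \approx 0.4$)
$17 + C \left(-2 + 0 \left(-5\right)\right) = 17 + \frac{2 \left(-2 + 0 \left(-5\right)\right)}{5} = 17 + \frac{2 \left(-2 + 0\right)}{5} = 17 + \frac{2}{5} \left(-2\right) = 17 - \frac{4}{5} = \frac{81}{5}$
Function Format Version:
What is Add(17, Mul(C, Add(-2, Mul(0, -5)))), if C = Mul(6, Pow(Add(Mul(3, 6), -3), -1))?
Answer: Rational(81, 5) ≈ 16.200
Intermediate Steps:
C = Rational(2, 5) (C = Mul(6, Pow(Add(18, -3), -1)) = Mul(6, Pow(15, -1)) = Mul(6, Rational(1, 15)) = Rational(2, 5) ≈ 0.40000)
Add(17, Mul(C, Add(-2, Mul(0, -5)))) = Add(17, Mul(Rational(2, 5), Add(-2, Mul(0, -5)))) = Add(17, Mul(Rational(2, 5), Add(-2, 0))) = Add(17, Mul(Rational(2, 5), -2)) = Add(17, Rational(-4, 5)) = Rational(81, 5)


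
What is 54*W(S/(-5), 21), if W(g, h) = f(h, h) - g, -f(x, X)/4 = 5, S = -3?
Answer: -5562/5 ≈ -1112.4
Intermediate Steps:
f(x, X) = -20 (f(x, X) = -4*5 = -20)
W(g, h) = -20 - g
54*W(S/(-5), 21) = 54*(-20 - (-3)/(-5)) = 54*(-20 - (-3)*(-1)/5) = 54*(-20 - 1*3/5) = 54*(-20 - 3/5) = 54*(-103/5) = -5562/5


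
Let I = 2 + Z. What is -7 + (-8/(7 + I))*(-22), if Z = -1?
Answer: 15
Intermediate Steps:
I = 1 (I = 2 - 1 = 1)
-7 + (-8/(7 + I))*(-22) = -7 + (-8/(7 + 1))*(-22) = -7 + (-8/8)*(-22) = -7 + ((1/8)*(-8))*(-22) = -7 - 1*(-22) = -7 + 22 = 15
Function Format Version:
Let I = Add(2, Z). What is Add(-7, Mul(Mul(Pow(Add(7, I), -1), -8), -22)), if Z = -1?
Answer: 15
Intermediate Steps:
I = 1 (I = Add(2, -1) = 1)
Add(-7, Mul(Mul(Pow(Add(7, I), -1), -8), -22)) = Add(-7, Mul(Mul(Pow(Add(7, 1), -1), -8), -22)) = Add(-7, Mul(Mul(Pow(8, -1), -8), -22)) = Add(-7, Mul(Mul(Rational(1, 8), -8), -22)) = Add(-7, Mul(-1, -22)) = Add(-7, 22) = 15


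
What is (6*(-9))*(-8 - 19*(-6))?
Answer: -5724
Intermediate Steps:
(6*(-9))*(-8 - 19*(-6)) = -54*(-8 + 114) = -54*106 = -5724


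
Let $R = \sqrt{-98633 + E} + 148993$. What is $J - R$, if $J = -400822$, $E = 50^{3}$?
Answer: $-549815 - \sqrt{26367} \approx -5.4998 \cdot 10^{5}$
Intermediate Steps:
$E = 125000$
$R = 148993 + \sqrt{26367}$ ($R = \sqrt{-98633 + 125000} + 148993 = \sqrt{26367} + 148993 = 148993 + \sqrt{26367} \approx 1.4916 \cdot 10^{5}$)
$J - R = -400822 - \left(148993 + \sqrt{26367}\right) = -549815 - \sqrt{26367}$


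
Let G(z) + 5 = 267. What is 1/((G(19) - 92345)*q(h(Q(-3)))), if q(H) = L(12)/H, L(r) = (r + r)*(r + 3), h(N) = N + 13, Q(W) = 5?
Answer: -1/1841660 ≈ -5.4299e-7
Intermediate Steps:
G(z) = 262 (G(z) = -5 + 267 = 262)
h(N) = 13 + N
L(r) = 2*r*(3 + r) (L(r) = (2*r)*(3 + r) = 2*r*(3 + r))
q(H) = 360/H (q(H) = (2*12*(3 + 12))/H = (2*12*15)/H = 360/H)
1/((G(19) - 92345)*q(h(Q(-3)))) = 1/((262 - 92345)*((360/(13 + 5)))) = 1/((-92083)*((360/18))) = -1/(92083*(360*(1/18))) = -1/92083/20 = -1/92083*1/20 = -1/1841660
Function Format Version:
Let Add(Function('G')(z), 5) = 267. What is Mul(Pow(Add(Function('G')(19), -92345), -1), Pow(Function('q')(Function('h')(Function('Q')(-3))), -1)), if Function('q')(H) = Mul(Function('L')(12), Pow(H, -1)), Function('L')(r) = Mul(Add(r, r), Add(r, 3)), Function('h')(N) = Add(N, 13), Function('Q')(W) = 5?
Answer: Rational(-1, 1841660) ≈ -5.4299e-7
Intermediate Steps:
Function('G')(z) = 262 (Function('G')(z) = Add(-5, 267) = 262)
Function('h')(N) = Add(13, N)
Function('L')(r) = Mul(2, r, Add(3, r)) (Function('L')(r) = Mul(Mul(2, r), Add(3, r)) = Mul(2, r, Add(3, r)))
Function('q')(H) = Mul(360, Pow(H, -1)) (Function('q')(H) = Mul(Mul(2, 12, Add(3, 12)), Pow(H, -1)) = Mul(Mul(2, 12, 15), Pow(H, -1)) = Mul(360, Pow(H, -1)))
Mul(Pow(Add(Function('G')(19), -92345), -1), Pow(Function('q')(Function('h')(Function('Q')(-3))), -1)) = Mul(Pow(Add(262, -92345), -1), Pow(Mul(360, Pow(Add(13, 5), -1)), -1)) = Mul(Pow(-92083, -1), Pow(Mul(360, Pow(18, -1)), -1)) = Mul(Rational(-1, 92083), Pow(Mul(360, Rational(1, 18)), -1)) = Mul(Rational(-1, 92083), Pow(20, -1)) = Mul(Rational(-1, 92083), Rational(1, 20)) = Rational(-1, 1841660)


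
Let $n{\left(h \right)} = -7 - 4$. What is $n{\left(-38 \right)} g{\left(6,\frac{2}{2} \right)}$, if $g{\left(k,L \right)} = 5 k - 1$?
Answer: $-319$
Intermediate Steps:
$g{\left(k,L \right)} = -1 + 5 k$
$n{\left(h \right)} = -11$
$n{\left(-38 \right)} g{\left(6,\frac{2}{2} \right)} = - 11 \left(-1 + 5 \cdot 6\right) = - 11 \left(-1 + 30\right) = \left(-11\right) 29 = -319$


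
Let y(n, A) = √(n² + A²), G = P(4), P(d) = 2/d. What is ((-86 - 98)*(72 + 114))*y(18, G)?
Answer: -17112*√1297 ≈ -6.1627e+5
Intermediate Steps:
G = ½ (G = 2/4 = 2*(¼) = ½ ≈ 0.50000)
y(n, A) = √(A² + n²)
((-86 - 98)*(72 + 114))*y(18, G) = ((-86 - 98)*(72 + 114))*√((½)² + 18²) = (-184*186)*√(¼ + 324) = -17112*√1297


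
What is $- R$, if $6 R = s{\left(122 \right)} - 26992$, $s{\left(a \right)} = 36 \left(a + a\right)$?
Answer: $\frac{9104}{3} \approx 3034.7$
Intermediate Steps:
$s{\left(a \right)} = 72 a$ ($s{\left(a \right)} = 36 \cdot 2 a = 72 a$)
$R = - \frac{9104}{3}$ ($R = \frac{72 \cdot 122 - 26992}{6} = \frac{8784 - 26992}{6} = \frac{1}{6} \left(-18208\right) = - \frac{9104}{3} \approx -3034.7$)
$- R = \left(-1\right) \left(- \frac{9104}{3}\right) = \frac{9104}{3}$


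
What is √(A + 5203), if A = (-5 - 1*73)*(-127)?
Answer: √15109 ≈ 122.92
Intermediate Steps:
A = 9906 (A = (-5 - 73)*(-127) = -78*(-127) = 9906)
√(A + 5203) = √(9906 + 5203) = √15109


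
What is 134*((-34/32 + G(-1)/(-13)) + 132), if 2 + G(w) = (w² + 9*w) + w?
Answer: 1836537/104 ≈ 17659.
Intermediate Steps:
G(w) = -2 + w² + 10*w (G(w) = -2 + ((w² + 9*w) + w) = -2 + (w² + 10*w) = -2 + w² + 10*w)
134*((-34/32 + G(-1)/(-13)) + 132) = 134*((-34/32 + (-2 + (-1)² + 10*(-1))/(-13)) + 132) = 134*((-34*1/32 + (-2 + 1 - 10)*(-1/13)) + 132) = 134*((-17/16 - 11*(-1/13)) + 132) = 134*((-17/16 + 11/13) + 132) = 134*(-45/208 + 132) = 134*(27411/208) = 1836537/104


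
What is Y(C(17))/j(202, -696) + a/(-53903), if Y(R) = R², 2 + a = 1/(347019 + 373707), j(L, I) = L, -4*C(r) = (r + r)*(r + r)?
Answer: 811183035025310/1961889325689 ≈ 413.47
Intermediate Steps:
C(r) = -r² (C(r) = -(r + r)*(r + r)/4 = -2*r*2*r/4 = -r²)
a = -1441451/720726 (a = -2 + 1/(347019 + 373707) = -2 + 1/720726 = -1441451/720726 ≈ -2.0000)
Y(C(17))/j(202, -696) + a/(-53903) = (-1*17²)²/202 - 1441451/720726/(-53903) = (-1*289)²*(1/202) - 1441451/720726*(-1/53903) = (-289)²*(1/202) + 1441451/38849293578 = 83521*(1/202) + 1441451/38849293578 = 83521/202 + 1441451/38849293578 = 811183035025310/1961889325689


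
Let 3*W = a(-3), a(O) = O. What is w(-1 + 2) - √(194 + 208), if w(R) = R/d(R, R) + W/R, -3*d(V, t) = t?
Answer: -4 - √402 ≈ -24.050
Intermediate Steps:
W = -1 (W = (⅓)*(-3) = -1)
d(V, t) = -t/3
w(R) = -3 - 1/R (w(R) = R/((-R/3)) - 1/R = R*(-3/R) - 1/R = -3 - 1/R)
w(-1 + 2) - √(194 + 208) = (-3 - 1/(-1 + 2)) - √(194 + 208) = (-3 - 1/1) - √402 = (-3 - 1*1) - √402 = (-3 - 1) - √402 = -4 - √402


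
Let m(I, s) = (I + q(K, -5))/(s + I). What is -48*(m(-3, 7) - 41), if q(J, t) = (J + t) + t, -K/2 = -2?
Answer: 2076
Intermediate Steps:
K = 4 (K = -2*(-2) = 4)
q(J, t) = J + 2*t
m(I, s) = (-6 + I)/(I + s) (m(I, s) = (I + (4 + 2*(-5)))/(s + I) = (I + (4 - 10))/(I + s) = (I - 6)/(I + s) = (-6 + I)/(I + s))
-48*(m(-3, 7) - 41) = -48*((-6 - 3)/(-3 + 7) - 41) = -48*(-9/4 - 41) = -48*(-173/4) = 2076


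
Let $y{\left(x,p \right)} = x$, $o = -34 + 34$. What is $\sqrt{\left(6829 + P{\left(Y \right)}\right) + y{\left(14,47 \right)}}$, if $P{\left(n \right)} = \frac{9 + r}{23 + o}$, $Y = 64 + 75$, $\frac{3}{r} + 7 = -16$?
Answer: $\frac{3 \sqrt{402239}}{23} \approx 82.725$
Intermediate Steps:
$r = - \frac{3}{23}$ ($r = \frac{3}{-7 - 16} = \frac{3}{-23} = 3 \left(- \frac{1}{23}\right) = - \frac{3}{23} \approx -0.13043$)
$o = 0$
$Y = 139$
$P{\left(n \right)} = \frac{204}{529}$ ($P{\left(n \right)} = \frac{9 - \frac{3}{23}}{23 + 0} = \frac{204}{23 \cdot 23} = \frac{204}{23} \cdot \frac{1}{23} = \frac{204}{529}$)
$\sqrt{\left(6829 + P{\left(Y \right)}\right) + y{\left(14,47 \right)}} = \sqrt{\left(6829 + \frac{204}{529}\right) + 14} = \sqrt{\frac{3612745}{529} + 14} = \sqrt{\frac{3620151}{529}} = \frac{3 \sqrt{402239}}{23}$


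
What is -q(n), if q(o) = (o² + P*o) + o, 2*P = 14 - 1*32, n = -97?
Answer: -10185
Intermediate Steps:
P = -9 (P = (14 - 1*32)/2 = (14 - 32)/2 = (½)*(-18) = -9)
q(o) = o² - 8*o (q(o) = (o² - 9*o) + o = o² - 8*o)
-q(n) = -(-97)*(-8 - 97) = -(-97)*(-105) = -1*10185 = -10185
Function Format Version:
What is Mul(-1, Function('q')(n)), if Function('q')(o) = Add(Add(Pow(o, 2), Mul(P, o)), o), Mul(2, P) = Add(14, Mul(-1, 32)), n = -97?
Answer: -10185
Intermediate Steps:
P = -9 (P = Mul(Rational(1, 2), Add(14, Mul(-1, 32))) = Mul(Rational(1, 2), Add(14, -32)) = Mul(Rational(1, 2), -18) = -9)
Function('q')(o) = Add(Pow(o, 2), Mul(-8, o)) (Function('q')(o) = Add(Add(Pow(o, 2), Mul(-9, o)), o) = Add(Pow(o, 2), Mul(-8, o)))
Mul(-1, Function('q')(n)) = Mul(-1, Mul(-97, Add(-8, -97))) = Mul(-1, Mul(-97, -105)) = Mul(-1, 10185) = -10185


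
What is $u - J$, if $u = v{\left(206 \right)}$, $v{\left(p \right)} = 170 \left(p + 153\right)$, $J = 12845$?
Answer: $48185$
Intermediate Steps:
$v{\left(p \right)} = 26010 + 170 p$ ($v{\left(p \right)} = 170 \left(153 + p\right) = 26010 + 170 p$)
$u = 61030$ ($u = 26010 + 170 \cdot 206 = 26010 + 35020 = 61030$)
$u - J = 61030 - 12845 = 48185$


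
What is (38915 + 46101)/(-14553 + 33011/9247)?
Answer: -196535738/33634645 ≈ -5.8433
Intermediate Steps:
(38915 + 46101)/(-14553 + 33011/9247) = 85016/(-14553 + 33011*(1/9247)) = 85016/(-14553 + 33011/9247) = 85016/(-134538580/9247) = 85016*(-9247/134538580) = -196535738/33634645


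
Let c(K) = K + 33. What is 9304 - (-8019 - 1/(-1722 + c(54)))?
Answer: 28323104/1635 ≈ 17323.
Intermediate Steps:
c(K) = 33 + K
9304 - (-8019 - 1/(-1722 + c(54))) = 9304 - (-8019 - 1/(-1722 + (33 + 54))) = 9304 - (-8019 - 1/(-1722 + 87)) = 9304 - (-8019 - 1/(-1635)) = 9304 - (-8019 - 1*(-1/1635)) = 9304 - (-8019 + 1/1635) = 9304 - 1*(-13111064/1635) = 9304 + 13111064/1635 = 28323104/1635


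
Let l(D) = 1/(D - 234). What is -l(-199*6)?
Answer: 1/1428 ≈ 0.00070028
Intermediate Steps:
l(D) = 1/(-234 + D)
-l(-199*6) = -1/(-234 - 199*6) = -1/(-234 - 1194) = -1/(-1428) = -1*(-1/1428) = 1/1428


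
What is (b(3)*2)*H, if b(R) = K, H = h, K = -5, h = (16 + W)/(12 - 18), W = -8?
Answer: 40/3 ≈ 13.333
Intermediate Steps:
h = -4/3 (h = (16 - 8)/(12 - 18) = 8/(-6) = 8*(-⅙) = -4/3 ≈ -1.3333)
H = -4/3 ≈ -1.3333
b(R) = -5
(b(3)*2)*H = -5*2*(-4/3) = -10*(-4/3) = 40/3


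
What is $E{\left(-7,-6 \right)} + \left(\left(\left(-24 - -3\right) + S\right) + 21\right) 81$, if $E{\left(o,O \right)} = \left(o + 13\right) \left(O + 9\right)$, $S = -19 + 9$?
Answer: $-792$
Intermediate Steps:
$S = -10$
$E{\left(o,O \right)} = \left(9 + O\right) \left(13 + o\right)$ ($E{\left(o,O \right)} = \left(13 + o\right) \left(9 + O\right) = \left(9 + O\right) \left(13 + o\right)$)
$E{\left(-7,-6 \right)} + \left(\left(\left(-24 - -3\right) + S\right) + 21\right) 81 = \left(117 + 9 \left(-7\right) + 13 \left(-6\right) - -42\right) + \left(\left(\left(-24 - -3\right) - 10\right) + 21\right) 81 = \left(117 - 63 - 78 + 42\right) + \left(\left(\left(-24 + 3\right) - 10\right) + 21\right) 81 = 18 + \left(\left(-21 - 10\right) + 21\right) 81 = 18 + \left(-31 + 21\right) 81 = 18 - 810 = -792$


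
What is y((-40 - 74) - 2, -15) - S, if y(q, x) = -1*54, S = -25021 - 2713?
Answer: 27680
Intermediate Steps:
S = -27734
y(q, x) = -54
y((-40 - 74) - 2, -15) - S = -54 - 1*(-27734) = -54 + 27734 = 27680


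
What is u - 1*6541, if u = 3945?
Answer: -2596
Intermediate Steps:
u - 1*6541 = 3945 - 1*6541 = 3945 - 6541 = -2596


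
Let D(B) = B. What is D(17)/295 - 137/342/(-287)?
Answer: 1709033/28955430 ≈ 0.059023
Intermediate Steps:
D(17)/295 - 137/342/(-287) = 17/295 - 137/342/(-287) = 17*(1/295) - 137*1/342*(-1/287) = 17/295 - 137/342*(-1/287) = 17/295 + 137/98154 = 1709033/28955430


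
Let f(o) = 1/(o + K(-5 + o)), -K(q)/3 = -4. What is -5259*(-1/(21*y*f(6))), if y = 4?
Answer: 15777/14 ≈ 1126.9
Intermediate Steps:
K(q) = 12 (K(q) = -3*(-4) = 12)
f(o) = 1/(12 + o) (f(o) = 1/(o + 12) = 1/(12 + o))
-5259*(-1/(21*y*f(6))) = -5259/(-21/(12 + 6)*4) = -5259/(-21/18*4) = -5259/(-21*1/18*4) = -5259/((-7/6*4)) = -5259/(-14/3) = -5259*(-3/14) = 15777/14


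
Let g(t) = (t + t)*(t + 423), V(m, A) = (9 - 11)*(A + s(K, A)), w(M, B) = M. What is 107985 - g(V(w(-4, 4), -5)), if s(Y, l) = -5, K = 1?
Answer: 90265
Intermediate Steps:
V(m, A) = 10 - 2*A (V(m, A) = (9 - 11)*(A - 5) = -2*(-5 + A) = 10 - 2*A)
g(t) = 2*t*(423 + t) (g(t) = (2*t)*(423 + t) = 2*t*(423 + t))
107985 - g(V(w(-4, 4), -5)) = 107985 - 2*(10 - 2*(-5))*(423 + (10 - 2*(-5))) = 107985 - 2*(10 + 10)*(423 + (10 + 10)) = 107985 - 2*20*(423 + 20) = 107985 - 2*20*443 = 107985 - 1*17720 = 107985 - 17720 = 90265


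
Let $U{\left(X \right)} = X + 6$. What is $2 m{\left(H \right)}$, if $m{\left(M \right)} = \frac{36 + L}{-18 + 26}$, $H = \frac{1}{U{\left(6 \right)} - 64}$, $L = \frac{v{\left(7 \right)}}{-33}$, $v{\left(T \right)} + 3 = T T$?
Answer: $\frac{571}{66} \approx 8.6515$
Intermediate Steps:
$v{\left(T \right)} = -3 + T^{2}$ ($v{\left(T \right)} = -3 + T T = -3 + T^{2}$)
$U{\left(X \right)} = 6 + X$
$L = - \frac{46}{33}$ ($L = \frac{-3 + 7^{2}}{-33} = \left(-3 + 49\right) \left(- \frac{1}{33}\right) = 46 \left(- \frac{1}{33}\right) = - \frac{46}{33} \approx -1.3939$)
$H = - \frac{1}{52}$ ($H = \frac{1}{\left(6 + 6\right) - 64} = \frac{1}{12 - 64} = \frac{1}{-52} = - \frac{1}{52} \approx -0.019231$)
$m{\left(M \right)} = \frac{571}{132}$ ($m{\left(M \right)} = \frac{36 - \frac{46}{33}}{-18 + 26} = \frac{1142}{33 \cdot 8} = \frac{1142}{33} \cdot \frac{1}{8} = \frac{571}{132}$)
$2 m{\left(H \right)} = 2 \cdot \frac{571}{132} = \frac{571}{66}$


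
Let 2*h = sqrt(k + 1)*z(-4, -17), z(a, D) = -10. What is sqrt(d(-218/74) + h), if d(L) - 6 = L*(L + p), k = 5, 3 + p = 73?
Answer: sqrt(-262215 - 6845*sqrt(6))/37 ≈ 14.275*I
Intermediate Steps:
p = 70 (p = -3 + 73 = 70)
d(L) = 6 + L*(70 + L) (d(L) = 6 + L*(L + 70) = 6 + L*(70 + L))
h = -5*sqrt(6) (h = (sqrt(5 + 1)*(-10))/2 = (sqrt(6)*(-10))/2 = (-10*sqrt(6))/2 = -5*sqrt(6) ≈ -12.247)
sqrt(d(-218/74) + h) = sqrt((6 + (-218/74)**2 + 70*(-218/74)) - 5*sqrt(6)) = sqrt((6 + (-218*1/74)**2 + 70*(-218*1/74)) - 5*sqrt(6)) = sqrt((6 + (-109/37)**2 + 70*(-109/37)) - 5*sqrt(6)) = sqrt((6 + 11881/1369 - 7630/37) - 5*sqrt(6)) = sqrt(-262215/1369 - 5*sqrt(6))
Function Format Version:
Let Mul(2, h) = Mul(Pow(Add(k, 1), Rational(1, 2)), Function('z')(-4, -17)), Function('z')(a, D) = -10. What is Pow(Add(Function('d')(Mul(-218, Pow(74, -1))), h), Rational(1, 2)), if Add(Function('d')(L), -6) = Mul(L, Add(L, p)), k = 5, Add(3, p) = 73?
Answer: Mul(Rational(1, 37), Pow(Add(-262215, Mul(-6845, Pow(6, Rational(1, 2)))), Rational(1, 2))) ≈ Mul(14.275, I)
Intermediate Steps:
p = 70 (p = Add(-3, 73) = 70)
Function('d')(L) = Add(6, Mul(L, Add(70, L))) (Function('d')(L) = Add(6, Mul(L, Add(L, 70))) = Add(6, Mul(L, Add(70, L))))
h = Mul(-5, Pow(6, Rational(1, 2))) (h = Mul(Rational(1, 2), Mul(Pow(Add(5, 1), Rational(1, 2)), -10)) = Mul(Rational(1, 2), Mul(Pow(6, Rational(1, 2)), -10)) = Mul(Rational(1, 2), Mul(-10, Pow(6, Rational(1, 2)))) = Mul(-5, Pow(6, Rational(1, 2))) ≈ -12.247)
Pow(Add(Function('d')(Mul(-218, Pow(74, -1))), h), Rational(1, 2)) = Pow(Add(Add(6, Pow(Mul(-218, Pow(74, -1)), 2), Mul(70, Mul(-218, Pow(74, -1)))), Mul(-5, Pow(6, Rational(1, 2)))), Rational(1, 2)) = Pow(Add(Add(6, Pow(Mul(-218, Rational(1, 74)), 2), Mul(70, Mul(-218, Rational(1, 74)))), Mul(-5, Pow(6, Rational(1, 2)))), Rational(1, 2)) = Pow(Add(Add(6, Pow(Rational(-109, 37), 2), Mul(70, Rational(-109, 37))), Mul(-5, Pow(6, Rational(1, 2)))), Rational(1, 2)) = Pow(Add(Add(6, Rational(11881, 1369), Rational(-7630, 37)), Mul(-5, Pow(6, Rational(1, 2)))), Rational(1, 2)) = Pow(Add(Rational(-262215, 1369), Mul(-5, Pow(6, Rational(1, 2)))), Rational(1, 2))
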